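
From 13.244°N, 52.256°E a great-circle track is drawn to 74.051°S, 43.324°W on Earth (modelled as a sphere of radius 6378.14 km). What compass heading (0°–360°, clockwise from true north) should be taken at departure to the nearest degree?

196°

With φ₁ = 0.2312, φ₂ = -1.2924, Δλ = -1.6682 rad, the forward-azimuth formula gives
θ = atan2( sin Δλ cos φ₂ , cos φ₁ sin φ₂ − sin φ₁ cos φ₂ cos Δλ ) = atan2(-0.2735, -0.9298) = -163.61°.
Adding 360° brings this into [0°, 360°): 196°.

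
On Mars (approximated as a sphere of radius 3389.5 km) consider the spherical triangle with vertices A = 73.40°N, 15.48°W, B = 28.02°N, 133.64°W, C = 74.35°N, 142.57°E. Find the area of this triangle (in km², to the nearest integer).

Side lengths (central angles): a = 1.0723, b = 0.5523, c = 1.2332 rad; semiperimeter s = 1.4289.
By l'Huilier's theorem, tan(E/4) = √[tan(s/2) tan((s−a)/2) tan((s−b)/2) tan((s−c)/2)], giving spherical excess E = 0.3384 rad.
Area = E·R² = 0.3384 × (3389.5)² ≈ 3887718 km².

3887718 km²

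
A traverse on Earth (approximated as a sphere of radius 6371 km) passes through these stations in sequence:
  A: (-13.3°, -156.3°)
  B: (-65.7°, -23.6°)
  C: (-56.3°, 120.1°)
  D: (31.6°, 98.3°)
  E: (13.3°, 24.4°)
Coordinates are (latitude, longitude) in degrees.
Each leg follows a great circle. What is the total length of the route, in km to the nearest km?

34229 km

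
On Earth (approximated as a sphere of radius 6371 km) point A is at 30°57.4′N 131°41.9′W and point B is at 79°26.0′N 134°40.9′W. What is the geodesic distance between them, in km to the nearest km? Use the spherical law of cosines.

Let φ₁ = 0.5403 rad, φ₂ = 1.3864 rad, and Δλ = -0.0521 rad.
cos c = sin φ₁ sin φ₂ + cos φ₁ cos φ₂ cos Δλ = (0.5144)(0.9830) + (0.8576)(0.1834)(0.9986) = 0.66271,
so c = arccos(0.66271) = 0.84636 rad.
Distance = R·c = 6371 × 0.8464 ≈ 5392 km.

5392 km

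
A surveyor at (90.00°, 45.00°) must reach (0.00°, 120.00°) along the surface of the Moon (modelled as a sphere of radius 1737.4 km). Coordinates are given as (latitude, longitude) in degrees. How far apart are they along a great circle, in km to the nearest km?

2729 km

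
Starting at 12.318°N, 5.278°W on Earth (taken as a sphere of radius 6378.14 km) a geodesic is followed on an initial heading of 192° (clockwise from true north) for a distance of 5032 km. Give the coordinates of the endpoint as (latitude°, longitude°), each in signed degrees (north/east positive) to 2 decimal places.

-31.86°, -15.28°

Angular distance δ = d/R = 5032/6378.14 = 0.78894 rad; initial bearing θ = 3.3510 rad.
sin φ₂ = sin φ₁ cos δ + cos φ₁ sin δ cos θ = (0.2133)(0.7046) + (0.9770)(0.7096)(-0.9781) = -0.5278, so φ₂ = -31.86°.
Δλ = atan2(sin θ sin δ cos φ₁, cos δ − sin φ₁ sin φ₂) = atan2(-0.1441, 0.8172) = -10.003°.
λ₂ = -5.278° − 10.003° = -15.28°.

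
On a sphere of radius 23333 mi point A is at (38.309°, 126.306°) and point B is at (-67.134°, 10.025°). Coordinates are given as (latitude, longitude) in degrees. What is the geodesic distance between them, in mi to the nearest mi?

54947 mi

Let φ₁ = 0.6686 rad, φ₂ = -1.1717 rad, and Δλ = -2.0295 rad.
Haversine: a = sin²(Δφ/2) + cos φ₁ cos φ₂ sin²(Δλ/2) = 0.6331 + (0.7847)(0.3886)(0.7214) = 0.85310.
Central angle c = 2·arcsin(√a) = 2.35490 rad.
Distance = R·c = 23333 × 2.3549 ≈ 54947 mi.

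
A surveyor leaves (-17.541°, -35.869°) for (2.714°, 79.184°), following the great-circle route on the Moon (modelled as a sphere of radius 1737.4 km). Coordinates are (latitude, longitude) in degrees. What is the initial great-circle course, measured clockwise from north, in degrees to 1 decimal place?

95.2°

Δλ = 115.053° = 2.0081 rad.
y = sin Δλ · cos φ₂ = (0.9059)(0.9989) = 0.9049
x = cos φ₁ sin φ₂ − sin φ₁ cos φ₂ cos Δλ = (0.9535)(0.0474) − (-0.3014)(0.9989)(-0.4235) = -0.0823
θ = atan2(y, x) = 95.20°, so the bearing is 95.2°.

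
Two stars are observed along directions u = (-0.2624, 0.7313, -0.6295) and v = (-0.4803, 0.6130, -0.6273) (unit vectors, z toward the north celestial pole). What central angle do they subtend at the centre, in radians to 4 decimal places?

0.2486 rad

u·v = 0.9692; |u| = 1.0000, |v| = 1.0000.
cos θ = (u·v)/(|u||v|) = 0.9693, so θ = 0.2486 rad.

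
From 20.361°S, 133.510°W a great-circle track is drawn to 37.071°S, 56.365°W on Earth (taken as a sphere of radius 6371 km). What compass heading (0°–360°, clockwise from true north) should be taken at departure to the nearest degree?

123°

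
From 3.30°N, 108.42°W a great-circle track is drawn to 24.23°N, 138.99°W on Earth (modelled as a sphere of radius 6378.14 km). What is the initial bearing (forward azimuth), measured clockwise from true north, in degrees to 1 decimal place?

With φ₁ = 0.0576, φ₂ = 0.4229, Δλ = -0.5335 rad, the forward-azimuth formula gives
θ = atan2( sin Δλ cos φ₂ , cos φ₁ sin φ₂ − sin φ₁ cos φ₂ cos Δλ ) = atan2(-0.4638, 0.3645) = -51.83°.
Adding 360° brings this into [0°, 360°): 308.2°.

308.2°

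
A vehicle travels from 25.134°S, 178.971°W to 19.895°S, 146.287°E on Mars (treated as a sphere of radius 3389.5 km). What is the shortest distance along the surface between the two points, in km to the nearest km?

1918 km

Let φ₁ = -0.4387 rad, φ₂ = -0.3472 rad, and Δλ = -0.6064 rad.
cos c = sin φ₁ sin φ₂ + cos φ₁ cos φ₂ cos Δλ = (-0.4247)(-0.3403) + (0.9053)(0.9403)(0.8217) = 0.84406,
so c = arccos(0.84406) = 0.56598 rad.
Distance = R·c = 3389.5 × 0.5660 ≈ 1918 km.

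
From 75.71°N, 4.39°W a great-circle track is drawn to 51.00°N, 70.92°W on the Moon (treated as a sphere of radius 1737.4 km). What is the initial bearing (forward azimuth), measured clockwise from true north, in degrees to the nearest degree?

With φ₁ = 1.3214, φ₂ = 0.8901, Δλ = -1.1612 rad, the forward-azimuth formula gives
θ = atan2( sin Δλ cos φ₂ , cos φ₁ sin φ₂ − sin φ₁ cos φ₂ cos Δλ ) = atan2(-0.5773, -0.0511) = -95.05°.
Adding 360° brings this into [0°, 360°): 265°.

265°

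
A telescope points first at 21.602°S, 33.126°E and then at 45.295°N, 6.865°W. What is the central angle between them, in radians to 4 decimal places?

In radians: φ₁ = -0.3770, φ₂ = 0.7905, Δλ = -39.991° = -0.6980 rad.
Haversine: a = sin²(Δφ/2) + cos φ₁ cos φ₂ sin²(Δλ/2) = 0.3038 + (0.9298)(0.7035)(0.1169) = 0.38028.
Central angle c = 2·arcsin(√a) = 1.32901 rad.
So the angular separation is 1.3290 rad.

1.3290 rad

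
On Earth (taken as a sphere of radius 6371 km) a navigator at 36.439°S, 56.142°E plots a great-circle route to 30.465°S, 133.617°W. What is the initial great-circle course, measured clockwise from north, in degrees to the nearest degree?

171°

With φ₁ = -0.6360, φ₂ = -0.5317, Δλ = 2.9713 rad, the forward-azimuth formula gives
θ = atan2( sin Δλ cos φ₂ , cos φ₁ sin φ₂ − sin φ₁ cos φ₂ cos Δλ ) = atan2(0.1461, -0.9124) = 170.90°.
So the initial bearing is 171°.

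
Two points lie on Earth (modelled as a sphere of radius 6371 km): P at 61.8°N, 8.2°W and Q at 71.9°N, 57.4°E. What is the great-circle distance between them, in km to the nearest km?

2898 km

With latitudes φ₁ = 61.800°, φ₂ = 71.900° and longitude difference Δλ = 65.600°:
cos c = sin φ₁ sin φ₂ + cos φ₁ cos φ₂ cos Δλ = (0.8813)(0.9505) + (0.4726)(0.3107)(0.4131) = 0.89834,
so c = arccos(0.89834) = 0.45482 rad.
Distance = R·c = 6371 × 0.4548 ≈ 2898 km.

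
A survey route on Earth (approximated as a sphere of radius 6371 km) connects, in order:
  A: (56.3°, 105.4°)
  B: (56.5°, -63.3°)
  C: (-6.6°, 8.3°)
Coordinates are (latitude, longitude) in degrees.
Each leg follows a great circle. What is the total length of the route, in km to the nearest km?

16946 km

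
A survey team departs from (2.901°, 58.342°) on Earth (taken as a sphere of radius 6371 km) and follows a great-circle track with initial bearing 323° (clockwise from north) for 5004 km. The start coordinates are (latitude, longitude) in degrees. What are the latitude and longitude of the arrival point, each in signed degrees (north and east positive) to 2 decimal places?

Angular distance δ = d/R = 5004/6371 = 0.78543 rad; initial bearing θ = 5.6374 rad.
sin φ₂ = sin φ₁ cos δ + cos φ₁ sin δ cos θ = (0.0506)(0.7071) + (0.9987)(0.7071)(0.7986) = 0.5998, so φ₂ = 36.86°.
Δλ = atan2(sin θ sin δ cos φ₁, cos δ − sin φ₁ sin φ₂) = atan2(-0.4250, 0.6767) = -32.131°.
λ₂ = 58.342° − 32.131° = 26.21°.

36.86°, 26.21°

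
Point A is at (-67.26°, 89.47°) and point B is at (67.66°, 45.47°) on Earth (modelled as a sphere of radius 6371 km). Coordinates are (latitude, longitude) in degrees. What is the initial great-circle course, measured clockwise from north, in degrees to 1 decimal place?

With φ₁ = -1.1739, φ₂ = 1.1809, Δλ = -0.7679 rad, the forward-azimuth formula gives
θ = atan2( sin Δλ cos φ₂ , cos φ₁ sin φ₂ − sin φ₁ cos φ₂ cos Δλ ) = atan2(-0.2640, 0.6097) = -23.42°.
Adding 360° brings this into [0°, 360°): 336.6°.

336.6°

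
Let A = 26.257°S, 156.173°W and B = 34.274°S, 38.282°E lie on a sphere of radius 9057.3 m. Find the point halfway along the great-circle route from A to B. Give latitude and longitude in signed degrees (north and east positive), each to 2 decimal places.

-77.24°, 138.93°

Central angle δ = 2.0584 rad. Interpolating on the sphere with fraction f = 0.5:
P = [sin((1−f)δ)·A + sin(fδ)·B] / sin δ = 0.9699·A + 0.9699·B in Cartesian coordinates,
giving P = (-0.1666, 0.1452, -0.9753), i.e. latitude -77.24°, longitude 138.93°.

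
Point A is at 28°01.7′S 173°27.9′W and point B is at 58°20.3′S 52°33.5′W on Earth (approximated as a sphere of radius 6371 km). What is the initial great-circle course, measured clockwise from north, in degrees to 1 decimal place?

Δλ = 120.907° = 2.1102 rad.
y = sin Δλ · cos φ₂ = (0.8580)(0.5249) = 0.4504
x = cos φ₁ sin φ₂ − sin φ₁ cos φ₂ cos Δλ = (0.8827)(-0.8512) − (-0.4699)(0.5249)(-0.5136) = -0.8780
θ = atan2(y, x) = 152.85°, so the bearing is 152.8°.

152.8°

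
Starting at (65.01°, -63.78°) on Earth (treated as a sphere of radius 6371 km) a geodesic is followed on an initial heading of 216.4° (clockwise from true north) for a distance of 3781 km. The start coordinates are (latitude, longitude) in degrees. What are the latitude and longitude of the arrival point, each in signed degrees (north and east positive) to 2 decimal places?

Angular distance δ = d/R = 3781/6371 = 0.59347 rad; initial bearing θ = 3.7769 rad.
sin φ₂ = sin φ₁ cos δ + cos φ₁ sin δ cos θ = (0.9064)(0.8290) + (0.4225)(0.5592)(-0.8049) = 0.5612, so φ₂ = 34.14°.
Δλ = atan2(sin θ sin δ cos φ₁, cos δ − sin φ₁ sin φ₂) = atan2(-0.1402, 0.3203) = -23.639°.
λ₂ = -63.780° − 23.639° = -87.42°.

34.14°, -87.42°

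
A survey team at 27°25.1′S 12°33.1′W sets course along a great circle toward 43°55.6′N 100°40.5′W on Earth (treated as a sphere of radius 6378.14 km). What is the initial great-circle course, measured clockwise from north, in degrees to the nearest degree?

Δλ = -88.123° = -1.5380 rad.
y = sin Δλ · cos φ₂ = (-0.9995)(0.7202) = -0.7198
x = cos φ₁ sin φ₂ − sin φ₁ cos φ₂ cos Δλ = (0.8877)(0.6937) − (-0.4605)(0.7202)(0.0327) = 0.6267
θ = atan2(y, x) = -48.96°; adding 360° gives 311°.

311°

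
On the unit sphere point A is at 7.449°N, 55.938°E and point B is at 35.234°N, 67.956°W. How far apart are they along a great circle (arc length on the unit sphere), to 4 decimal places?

Let φ₁ = 0.1300 rad, φ₂ = 0.6149 rad, and Δλ = -2.1624 rad.
cos c = sin φ₁ sin φ₂ + cos φ₁ cos φ₂ cos Δλ = (0.1296)(0.5769) + (0.9916)(0.8168)(-0.5577) = -0.37686,
so c = arccos(-0.37686) = 1.95720 rad.
On the unit sphere the arc length equals the central angle: 1.9572.

1.9572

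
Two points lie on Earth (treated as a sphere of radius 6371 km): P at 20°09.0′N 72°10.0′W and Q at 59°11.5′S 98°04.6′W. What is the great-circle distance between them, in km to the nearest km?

9134 km

With latitudes φ₁ = 20.150°, φ₂ = -59.192° and longitude difference Δλ = -25.910°:
cos c = sin φ₁ sin φ₂ + cos φ₁ cos φ₂ cos Δλ = (0.3445)(-0.8589) + (0.9388)(0.5122)(0.8995) = 0.13662,
so c = arccos(0.13662) = 1.43375 rad.
Distance = R·c = 6371 × 1.4337 ≈ 9134 km.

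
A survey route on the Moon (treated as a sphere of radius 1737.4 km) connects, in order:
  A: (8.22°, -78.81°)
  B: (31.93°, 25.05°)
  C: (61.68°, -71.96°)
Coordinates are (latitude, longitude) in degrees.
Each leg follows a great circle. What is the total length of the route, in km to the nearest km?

4931 km

Leg A→B: central angle 1.6967 rad, distance 2947.9 km.
Leg B→C: central angle 1.1413 rad, distance 1982.8 km.
Total: 2947.9 + 1982.8 ≈ 4931 km.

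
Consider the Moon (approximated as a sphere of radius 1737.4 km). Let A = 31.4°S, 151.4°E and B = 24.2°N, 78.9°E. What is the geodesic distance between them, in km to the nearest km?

2693 km

In radians: φ₁ = -0.5480, φ₂ = 0.4224, Δλ = -72.500° = -1.2654 rad.
Haversine: a = sin²(Δφ/2) + cos φ₁ cos φ₂ sin²(Δλ/2) = 0.2175 + (0.8536)(0.9121)(0.3496) = 0.48973.
Central angle c = 2·arcsin(√a) = 1.55026 rad.
Distance = R·c = 1737.4 × 1.5503 ≈ 2693 km.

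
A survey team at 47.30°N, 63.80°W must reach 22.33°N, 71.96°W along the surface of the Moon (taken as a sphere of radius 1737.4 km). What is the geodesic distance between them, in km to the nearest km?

783 km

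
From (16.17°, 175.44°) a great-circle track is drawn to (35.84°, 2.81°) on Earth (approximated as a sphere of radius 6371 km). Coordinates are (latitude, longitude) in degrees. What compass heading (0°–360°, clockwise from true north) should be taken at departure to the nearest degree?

352°

Δλ = -172.630° = -3.0130 rad.
y = sin Δλ · cos φ₂ = (-0.1283)(0.8107) = -0.1040
x = cos φ₁ sin φ₂ − sin φ₁ cos φ₂ cos Δλ = (0.9604)(0.5855) − (0.2785)(0.8107)(-0.9917) = 0.7863
θ = atan2(y, x) = -7.53°; adding 360° gives 352°.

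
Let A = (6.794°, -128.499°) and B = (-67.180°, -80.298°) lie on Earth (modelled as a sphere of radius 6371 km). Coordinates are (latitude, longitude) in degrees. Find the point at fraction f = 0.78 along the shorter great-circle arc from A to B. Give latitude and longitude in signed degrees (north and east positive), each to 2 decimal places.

The central angle between A and B is δ = 1.4226 rad.
With f = 0.78, the slerp weights are sin((1−f)δ)/sin δ = 0.3113 and sin(fδ)/sin δ = 0.9055.
Weighted sum of the unit vectors: (0.3113)·(-0.6181,-0.7771,0.1183) + (0.9055)·(0.0654,-0.3823,-0.9217) = (-0.1332, -0.5881, -0.7978).
Converting back: φ = atan2(z, √(x²+y²)) = -52.92°, λ = atan2(y, x) = -102.77°.

-52.92°, -102.77°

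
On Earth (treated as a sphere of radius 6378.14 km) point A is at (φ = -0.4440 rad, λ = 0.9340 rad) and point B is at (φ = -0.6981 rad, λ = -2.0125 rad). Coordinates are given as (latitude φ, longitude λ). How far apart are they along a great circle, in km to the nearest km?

12661 km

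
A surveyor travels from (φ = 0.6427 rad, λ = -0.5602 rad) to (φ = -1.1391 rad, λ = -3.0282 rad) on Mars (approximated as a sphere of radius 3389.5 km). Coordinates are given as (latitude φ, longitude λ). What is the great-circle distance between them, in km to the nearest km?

8502 km

In radians: φ₁ = 0.6427, φ₂ = -1.1391, Δλ = -141.406° = -2.4680 rad.
cos c = sin φ₁ sin φ₂ + cos φ₁ cos φ₂ cos Δλ = (0.5994)(-0.9083) + (0.8005)(0.4184)(-0.7816) = -0.80615,
so c = arccos(-0.80615) = 2.50841 rad.
Distance = R·c = 3389.5 × 2.5084 ≈ 8502 km.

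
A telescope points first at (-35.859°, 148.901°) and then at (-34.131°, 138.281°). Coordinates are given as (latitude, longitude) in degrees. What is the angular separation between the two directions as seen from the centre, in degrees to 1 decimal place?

8.9°

Let φ₁ = -0.6259 rad, φ₂ = -0.5957 rad, and Δλ = -0.1854 rad.
Haversine: a = sin²(Δφ/2) + cos φ₁ cos φ₂ sin²(Δλ/2) = 0.0002 + (0.8105)(0.8278)(0.0086) = 0.00597.
Central angle c = 2·arcsin(√a) = 0.15472 rad.
So the angular separation is 8.9°.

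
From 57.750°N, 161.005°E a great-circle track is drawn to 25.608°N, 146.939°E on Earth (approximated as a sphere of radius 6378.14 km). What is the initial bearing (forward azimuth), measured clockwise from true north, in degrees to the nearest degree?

203°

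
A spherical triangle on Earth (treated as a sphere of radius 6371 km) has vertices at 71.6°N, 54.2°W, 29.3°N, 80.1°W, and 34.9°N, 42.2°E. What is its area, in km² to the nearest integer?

14333883 km²

Side lengths (central angles): a = 1.6732, b = 1.0309, c = 0.7785 rad; semiperimeter s = 1.7413.
By l'Huilier's theorem, tan(E/4) = √[tan(s/2) tan((s−a)/2) tan((s−b)/2) tan((s−c)/2)], giving spherical excess E = 0.3531 rad.
Area = E·R² = 0.3531 × (6371)² ≈ 14333883 km².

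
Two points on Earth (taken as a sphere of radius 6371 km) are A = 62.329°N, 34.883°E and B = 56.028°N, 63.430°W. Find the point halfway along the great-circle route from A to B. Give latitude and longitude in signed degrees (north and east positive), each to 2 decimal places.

The central angle between A and B is δ = 0.7997 rad.
With f = 0.5, the slerp weights are sin((1−f)δ)/sin δ = 0.5428 and sin(fδ)/sin δ = 0.5428.
Weighted sum of the unit vectors: (0.5428)·(0.3810,0.2656,0.8856) + (0.5428)·(0.2499,-0.4998,0.8293) = (0.3425, -0.1271, 0.9309).
Converting back: φ = atan2(z, √(x²+y²)) = 68.57°, λ = atan2(y, x) = -20.36°.

68.57°, -20.36°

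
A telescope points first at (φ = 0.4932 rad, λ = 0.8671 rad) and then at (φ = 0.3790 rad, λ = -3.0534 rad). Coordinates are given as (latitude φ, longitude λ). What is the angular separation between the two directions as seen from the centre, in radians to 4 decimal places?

1.9902 rad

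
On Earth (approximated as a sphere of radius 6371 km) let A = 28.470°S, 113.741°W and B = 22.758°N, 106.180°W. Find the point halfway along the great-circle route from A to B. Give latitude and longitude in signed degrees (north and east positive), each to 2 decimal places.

-2.86°, -109.87°

Central angle δ = 0.9031 rad. Interpolating on the sphere with fraction f = 0.5:
P = [sin((1−f)δ)·A + sin(fδ)·B] / sin δ = 0.5557·A + 0.5557·B in Cartesian coordinates,
giving P = (-0.3395, -0.9393, -0.0499), i.e. latitude -2.86°, longitude -109.87°.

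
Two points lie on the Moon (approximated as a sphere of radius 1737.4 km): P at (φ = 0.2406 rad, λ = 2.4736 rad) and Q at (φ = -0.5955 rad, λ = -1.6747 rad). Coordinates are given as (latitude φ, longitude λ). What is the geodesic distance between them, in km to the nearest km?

3769 km

In radians: φ₁ = 0.2406, φ₂ = -0.5955, Δλ = 122.320° = 2.1349 rad.
cos c = sin φ₁ sin φ₂ + cos φ₁ cos φ₂ cos Δλ = (0.2383)(-0.5609) + (0.9712)(0.8279)(-0.5346) = -0.56353,
so c = arccos(-0.56353) = 2.16945 rad.
Distance = R·c = 1737.4 × 2.1694 ≈ 3769 km.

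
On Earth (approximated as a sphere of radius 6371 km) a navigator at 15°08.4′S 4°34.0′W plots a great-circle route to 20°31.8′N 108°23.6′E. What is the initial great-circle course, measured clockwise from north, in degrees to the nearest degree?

Δλ = 112.960° = 1.9715 rad.
y = sin Δλ · cos φ₂ = (0.9208)(0.9365) = 0.8623
x = cos φ₁ sin φ₂ − sin φ₁ cos φ₂ cos Δλ = (0.9653)(0.3507) − (-0.2612)(0.9365)(-0.3901) = 0.2431
θ = atan2(y, x) = 74.25°, so the bearing is 74°.

74°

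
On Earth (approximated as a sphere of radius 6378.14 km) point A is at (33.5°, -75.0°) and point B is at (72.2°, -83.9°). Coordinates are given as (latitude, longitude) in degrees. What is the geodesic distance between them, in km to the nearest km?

4339 km

In radians: φ₁ = 0.5847, φ₂ = 1.2601, Δλ = -8.900° = -0.1553 rad.
cos c = sin φ₁ sin φ₂ + cos φ₁ cos φ₂ cos Δλ = (0.5519)(0.9521) + (0.8339)(0.3057)(0.9880) = 0.77736,
so c = arccos(0.77736) = 0.68034 rad.
Distance = R·c = 6378.14 × 0.6803 ≈ 4339 km.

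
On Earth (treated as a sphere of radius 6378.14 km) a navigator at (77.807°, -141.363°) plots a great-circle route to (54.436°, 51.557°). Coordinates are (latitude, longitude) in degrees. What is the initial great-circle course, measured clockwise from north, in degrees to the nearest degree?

350°

With φ₁ = 1.3580, φ₂ = 0.9501, Δλ = -2.9161 rad, the forward-azimuth formula gives
θ = atan2( sin Δλ cos φ₂ , cos φ₁ sin φ₂ − sin φ₁ cos φ₂ cos Δλ ) = atan2(-0.1300, 0.7259) = -10.16°.
Adding 360° brings this into [0°, 360°): 350°.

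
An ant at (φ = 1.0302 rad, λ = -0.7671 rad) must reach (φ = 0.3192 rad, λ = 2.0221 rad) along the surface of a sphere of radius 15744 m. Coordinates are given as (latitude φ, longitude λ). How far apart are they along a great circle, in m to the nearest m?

With latitudes φ₁ = 59.026°, φ₂ = 18.289° and longitude difference Δλ = 159.809°:
cos c = sin φ₁ sin φ₂ + cos φ₁ cos φ₂ cos Δλ = (0.8574)(0.3138) + (0.5146)(0.9495)(-0.9385) = -0.18956,
so c = arccos(-0.18956) = 1.76151 rad.
Distance = R·c = 15744 × 1.7615 ≈ 27733 m.

27733 m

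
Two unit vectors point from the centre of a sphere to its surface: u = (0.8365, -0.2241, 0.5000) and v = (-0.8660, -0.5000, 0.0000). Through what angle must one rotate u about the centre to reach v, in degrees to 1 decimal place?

u·v = -0.6124; |u| = 1.0000, |v| = 1.0000.
cos θ = (u·v)/(|u||v|) = -0.6124, so θ = 127.8°.

127.8°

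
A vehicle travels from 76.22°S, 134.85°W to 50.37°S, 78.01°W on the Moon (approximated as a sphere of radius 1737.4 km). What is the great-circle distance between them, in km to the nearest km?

In radians: φ₁ = -1.3303, φ₂ = -0.8791, Δλ = 56.840° = 0.9920 rad.
cos c = sin φ₁ sin φ₂ + cos φ₁ cos φ₂ cos Δλ = (-0.9712)(-0.7702) + (0.2382)(0.6378)(0.5470) = 0.83111,
so c = arccos(0.83111) = 0.58969 rad.
Distance = R·c = 1737.4 × 0.5897 ≈ 1025 km.

1025 km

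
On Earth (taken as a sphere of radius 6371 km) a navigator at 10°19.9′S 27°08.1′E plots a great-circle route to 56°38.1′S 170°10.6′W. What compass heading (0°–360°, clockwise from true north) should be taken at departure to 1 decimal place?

169.9°

With φ₁ = -0.1803, φ₂ = -0.9885, Δλ = 2.8394 rad, the forward-azimuth formula gives
θ = atan2( sin Δλ cos φ₂ , cos φ₁ sin φ₂ − sin φ₁ cos φ₂ cos Δλ ) = atan2(0.1637, -0.9158) = 169.87°.
So the initial bearing is 169.9°.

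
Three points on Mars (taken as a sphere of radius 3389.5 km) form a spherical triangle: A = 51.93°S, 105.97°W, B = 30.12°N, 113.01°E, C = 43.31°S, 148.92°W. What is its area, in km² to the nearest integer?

Side lengths (central angles): a = 2.0181, b = 0.5188, c = 2.5144 rad; semiperimeter s = 2.5257.
By l'Huilier's theorem, tan(E/4) = √[tan(s/2) tan((s−a)/2) tan((s−b)/2) tan((s−c)/2)], giving spherical excess E = 0.3386 rad.
Area = E·R² = 0.3386 × (3389.5)² ≈ 3890125 km².

3890125 km²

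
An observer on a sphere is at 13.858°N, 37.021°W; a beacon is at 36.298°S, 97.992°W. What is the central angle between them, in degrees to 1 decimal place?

In radians: φ₁ = 0.2419, φ₂ = -0.6335, Δλ = -60.971° = -1.0641 rad.
cos c = sin φ₁ sin φ₂ + cos φ₁ cos φ₂ cos Δλ = (0.2395)(-0.5920) + (0.9709)(0.8059)(0.4853) = 0.23791,
so c = arccos(0.23791) = 1.33058 rad.
So the angular separation is 76.2°.

76.2°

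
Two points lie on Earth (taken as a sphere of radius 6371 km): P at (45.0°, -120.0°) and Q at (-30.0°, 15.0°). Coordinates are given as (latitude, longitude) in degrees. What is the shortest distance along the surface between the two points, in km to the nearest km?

Let φ₁ = 0.7854 rad, φ₂ = -0.5236 rad, and Δλ = 2.3562 rad.
cos c = sin φ₁ sin φ₂ + cos φ₁ cos φ₂ cos Δλ = (0.7071)(-0.5000) + (0.7071)(0.8660)(-0.7071) = -0.78657,
so c = arccos(-0.78657) = 2.47602 rad.
Distance = R·c = 6371 × 2.4760 ≈ 15775 km.

15775 km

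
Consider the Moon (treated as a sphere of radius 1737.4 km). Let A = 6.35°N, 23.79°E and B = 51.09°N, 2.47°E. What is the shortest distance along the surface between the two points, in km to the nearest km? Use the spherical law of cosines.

1459 km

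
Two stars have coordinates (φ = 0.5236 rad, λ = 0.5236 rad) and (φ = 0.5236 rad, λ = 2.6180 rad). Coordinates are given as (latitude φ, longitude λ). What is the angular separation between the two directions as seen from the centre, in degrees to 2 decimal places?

In radians: φ₁ = 0.5236, φ₂ = 0.5236, Δλ = 120.000° = 2.0944 rad.
cos c = sin φ₁ sin φ₂ + cos φ₁ cos φ₂ cos Δλ = (0.5000)(0.5000) + (0.8660)(0.8660)(-0.5000) = -0.12500,
so c = arccos(-0.12500) = 1.69613 rad.
So the angular separation is 97.18°.

97.18°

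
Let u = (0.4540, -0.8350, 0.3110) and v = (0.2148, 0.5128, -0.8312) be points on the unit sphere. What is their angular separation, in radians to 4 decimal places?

u·v = -0.5892; |u| = 1.0000, |v| = 1.0000.
cos θ = (u·v)/(|u||v|) = -0.5892, so θ = 2.2008 rad.

2.2008 rad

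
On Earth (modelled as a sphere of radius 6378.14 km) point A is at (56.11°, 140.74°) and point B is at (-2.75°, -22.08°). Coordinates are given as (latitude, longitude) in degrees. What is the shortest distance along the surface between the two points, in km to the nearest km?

With latitudes φ₁ = 56.110°, φ₂ = -2.750° and longitude difference Δλ = -162.820°:
cos c = sin φ₁ sin φ₂ + cos φ₁ cos φ₂ cos Δλ = (0.8301)(-0.0480) + (0.5576)(0.9988)(-0.9554) = -0.57193,
so c = arccos(-0.57193) = 2.17966 rad.
Distance = R·c = 6378.14 × 2.1797 ≈ 13902 km.

13902 km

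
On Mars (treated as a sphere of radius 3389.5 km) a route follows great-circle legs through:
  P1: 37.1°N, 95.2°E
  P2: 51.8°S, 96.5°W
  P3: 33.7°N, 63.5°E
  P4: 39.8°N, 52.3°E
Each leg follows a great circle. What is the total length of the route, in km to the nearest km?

Leg P1→P2: central angle 2.8473 rad, distance 9651.1 km.
Leg P2→P3: central angle 2.7376 rad, distance 9279.0 km.
Leg P3→P4: central angle 0.1891 rad, distance 641.1 km.
Total: 9651.1 + 9279.0 + 641.1 ≈ 19571 km.

19571 km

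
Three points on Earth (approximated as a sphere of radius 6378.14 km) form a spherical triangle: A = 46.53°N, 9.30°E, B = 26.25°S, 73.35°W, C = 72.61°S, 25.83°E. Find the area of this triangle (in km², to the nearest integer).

72886006 km²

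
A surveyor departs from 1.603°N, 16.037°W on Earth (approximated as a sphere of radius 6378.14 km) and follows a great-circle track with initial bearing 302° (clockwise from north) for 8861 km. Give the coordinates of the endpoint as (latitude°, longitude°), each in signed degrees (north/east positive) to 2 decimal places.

31.74°, -94.79°

Angular distance δ = d/R = 8861/6378.14 = 1.38928 rad; initial bearing θ = 5.2709 rad.
sin φ₂ = sin φ₁ cos δ + cos φ₁ sin δ cos θ = (0.0280)(0.1805) + (0.9996)(0.9836)(0.5299) = 0.5261, so φ₂ = 31.74°.
Δλ = atan2(sin θ sin δ cos φ₁, cos δ − sin φ₁ sin φ₂) = atan2(-0.8338, 0.1658) = -78.753°.
λ₂ = -16.037° − 78.753° = -94.79°.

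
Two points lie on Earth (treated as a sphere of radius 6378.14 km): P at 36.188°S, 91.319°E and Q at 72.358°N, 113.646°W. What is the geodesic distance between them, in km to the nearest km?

Let φ₁ = -0.6316 rad, φ₂ = 1.2629 rad, and Δλ = 2.7059 rad.
cos c = sin φ₁ sin φ₂ + cos φ₁ cos φ₂ cos Δλ = (-0.5904)(0.9530) + (0.8071)(0.3031)(-0.9066) = -0.78442,
so c = arccos(-0.78442) = 2.47255 rad.
Distance = R·c = 6378.14 × 2.4725 ≈ 15770 km.

15770 km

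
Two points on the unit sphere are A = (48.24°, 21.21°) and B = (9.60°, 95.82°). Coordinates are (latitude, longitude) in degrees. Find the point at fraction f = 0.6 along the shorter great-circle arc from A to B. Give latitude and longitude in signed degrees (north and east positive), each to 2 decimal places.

30.00°, 73.66°

The central angle between A and B is δ = 1.2675 rad.
With f = 0.6, the slerp weights are sin((1−f)δ)/sin δ = 0.5088 and sin(fδ)/sin δ = 0.7222.
Weighted sum of the unit vectors: (0.5088)·(0.6209,0.2410,0.7459) + (0.7222)·(-0.1000,0.9809,0.1668) = (0.2437, 0.8311, 0.5000).
Converting back: φ = atan2(z, √(x²+y²)) = 30.00°, λ = atan2(y, x) = 73.66°.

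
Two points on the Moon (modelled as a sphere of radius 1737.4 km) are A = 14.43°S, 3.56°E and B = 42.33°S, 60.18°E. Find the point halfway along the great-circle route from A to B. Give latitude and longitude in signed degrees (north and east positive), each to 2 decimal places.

-31.47°, 27.74°

Central angle δ = 0.9743 rad. Interpolating on the sphere with fraction f = 0.5:
P = [sin((1−f)δ)·A + sin(fδ)·B] / sin δ = 0.5658·A + 0.5658·B in Cartesian coordinates,
giving P = (0.7549, 0.3969, -0.5220), i.e. latitude -31.47°, longitude 27.74°.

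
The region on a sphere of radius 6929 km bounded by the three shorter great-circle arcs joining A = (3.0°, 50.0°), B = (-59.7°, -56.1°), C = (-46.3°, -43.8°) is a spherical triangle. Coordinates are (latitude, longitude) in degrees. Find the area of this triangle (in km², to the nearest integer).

Side lengths (central angles): a = 0.2662, b = 1.6545, c = 1.7568 rad; semiperimeter s = 1.8387.
By l'Huilier's theorem, tan(E/4) = √[tan(s/2) tan((s−a)/2) tan((s−b)/2) tan((s−c)/2)], giving spherical excess E = 0.2817 rad.
Area = E·R² = 0.2817 × (6929)² ≈ 13524915 km².

13524915 km²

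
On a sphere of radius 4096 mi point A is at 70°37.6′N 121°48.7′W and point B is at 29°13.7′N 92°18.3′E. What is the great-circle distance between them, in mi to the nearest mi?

Let φ₁ = 1.2327 rad, φ₂ = 0.5101 rad, and Δλ = -2.5461 rad.
cos c = sin φ₁ sin φ₂ + cos φ₁ cos φ₂ cos Δλ = (0.9434)(0.4883) + (0.3317)(0.8727)(-0.8279) = 0.22098,
so c = arccos(0.22098) = 1.34798 rad.
Distance = R·c = 4096 × 1.3480 ≈ 5521 mi.

5521 mi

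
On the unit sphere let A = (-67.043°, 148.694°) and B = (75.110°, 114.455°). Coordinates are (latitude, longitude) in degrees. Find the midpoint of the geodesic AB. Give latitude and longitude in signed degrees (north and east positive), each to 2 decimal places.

The central angle between A and B is δ = 2.5099 rad.
With f = 0.5, the slerp weights are sin((1−f)δ)/sin δ = 1.6096 and sin(fδ)/sin δ = 1.6096.
Weighted sum of the unit vectors: (1.6096)·(-0.3333,0.2027,-0.9208) + (1.6096)·(-0.1064,0.2339,0.9664) = (-0.7076, 0.7027, 0.0734).
Converting back: φ = atan2(z, √(x²+y²)) = 4.21°, λ = atan2(y, x) = 135.20°.

4.21°, 135.20°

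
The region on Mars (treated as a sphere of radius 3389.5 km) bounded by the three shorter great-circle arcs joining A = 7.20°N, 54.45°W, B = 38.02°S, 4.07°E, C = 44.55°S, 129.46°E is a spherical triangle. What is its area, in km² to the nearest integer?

13760654 km²

Side lengths (central angles): a = 1.4636, b = 2.4870, c = 1.2335 rad; semiperimeter s = 2.5921.
By l'Huilier's theorem, tan(E/4) = √[tan(s/2) tan((s−a)/2) tan((s−b)/2) tan((s−c)/2)], giving spherical excess E = 1.1978 rad.
Area = E·R² = 1.1978 × (3389.5)² ≈ 13760654 km².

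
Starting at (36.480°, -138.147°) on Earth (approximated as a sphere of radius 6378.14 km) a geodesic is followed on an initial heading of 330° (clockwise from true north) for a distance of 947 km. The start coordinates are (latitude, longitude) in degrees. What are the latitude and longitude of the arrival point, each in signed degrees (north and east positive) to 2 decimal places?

43.71°, -144.02°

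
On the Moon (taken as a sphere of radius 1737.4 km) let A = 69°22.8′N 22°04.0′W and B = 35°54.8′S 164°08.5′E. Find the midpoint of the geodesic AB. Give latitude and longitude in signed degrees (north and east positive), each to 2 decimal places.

Central angle δ = 2.5545 rad. Interpolating on the sphere with fraction f = 0.5:
P = [sin((1−f)δ)·A + sin(fδ)·B] / sin δ = 1.7279·A + 1.7279·B in Cartesian coordinates,
giving P = (-0.7822, 0.1538, 0.6037), i.e. latitude 37.13°, longitude 168.88°.

37.13°, 168.88°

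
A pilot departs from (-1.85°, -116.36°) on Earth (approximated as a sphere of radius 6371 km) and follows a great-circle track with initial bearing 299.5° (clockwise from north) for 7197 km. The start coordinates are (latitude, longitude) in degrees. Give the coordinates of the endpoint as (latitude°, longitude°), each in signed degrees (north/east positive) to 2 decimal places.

25.55°, -177.09°

Angular distance δ = d/R = 7197/6371 = 1.12965 rad; initial bearing θ = 5.2273 rad.
sin φ₂ = sin φ₁ cos δ + cos φ₁ sin δ cos θ = (-0.0323)(0.4270) + (0.9995)(0.9043)(0.4924) = 0.4313, so φ₂ = 25.55°.
Δλ = atan2(sin θ sin δ cos φ₁, cos δ − sin φ₁ sin φ₂) = atan2(-0.7866, 0.4409) = -60.729°.
λ₂ = -116.360° − 60.729° = -177.09°.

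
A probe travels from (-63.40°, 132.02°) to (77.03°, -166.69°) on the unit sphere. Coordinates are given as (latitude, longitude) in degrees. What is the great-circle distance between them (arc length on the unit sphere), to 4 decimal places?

2.5376

With latitudes φ₁ = -63.400°, φ₂ = 77.030° and longitude difference Δλ = 61.290°:
cos c = sin φ₁ sin φ₂ + cos φ₁ cos φ₂ cos Δλ = (-0.8942)(0.9745) + (0.4478)(0.2244)(0.4804) = -0.82307,
so c = arccos(-0.82307) = 2.53759 rad.
On the unit sphere the arc length equals the central angle: 2.5376.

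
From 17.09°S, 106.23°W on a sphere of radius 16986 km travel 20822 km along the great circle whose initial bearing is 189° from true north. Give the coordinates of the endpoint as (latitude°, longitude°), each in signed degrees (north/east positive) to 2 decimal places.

-81.05°, -177.44°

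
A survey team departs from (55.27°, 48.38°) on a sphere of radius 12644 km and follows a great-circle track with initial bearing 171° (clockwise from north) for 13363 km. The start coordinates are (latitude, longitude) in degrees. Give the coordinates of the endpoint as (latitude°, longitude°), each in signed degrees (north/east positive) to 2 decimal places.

-4.93°, 56.24°

Angular distance δ = d/R = 13363/12644 = 1.05686 rad; initial bearing θ = 2.9845 rad.
sin φ₂ = sin φ₁ cos δ + cos φ₁ sin δ cos θ = (0.8218)(0.4916) + (0.5697)(0.8708)(-0.9877) = -0.0860, so φ₂ = -4.93°.
Δλ = atan2(sin θ sin δ cos φ₁, cos δ − sin φ₁ sin φ₂) = atan2(0.0776, 0.5623) = 7.859°.
λ₂ = 48.380° + 7.859° = 56.24°.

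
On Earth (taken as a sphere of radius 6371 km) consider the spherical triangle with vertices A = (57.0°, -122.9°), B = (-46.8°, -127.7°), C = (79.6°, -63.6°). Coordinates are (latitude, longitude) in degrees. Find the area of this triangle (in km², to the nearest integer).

Side lengths (central angles): a = 2.2956, b = 0.5052, c = 1.8130 rad; semiperimeter s = 2.3069.
By l'Huilier's theorem, tan(E/4) = √[tan(s/2) tan((s−a)/2) tan((s−b)/2) tan((s−c)/2)], giving spherical excess E = 0.2541 rad.
Area = E·R² = 0.2541 × (6371)² ≈ 10312033 km².

10312033 km²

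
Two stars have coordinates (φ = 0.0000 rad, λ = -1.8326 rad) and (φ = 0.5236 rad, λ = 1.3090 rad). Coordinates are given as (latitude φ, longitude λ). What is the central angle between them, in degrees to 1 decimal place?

Let φ₁ = 0.0000 rad, φ₂ = 0.5236 rad, and Δλ = -3.1416 rad.
cos c = sin φ₁ sin φ₂ + cos φ₁ cos φ₂ cos Δλ = (0.0000)(0.5000) + (1.0000)(0.8660)(-1.0000) = -0.86602,
so c = arccos(-0.86602) = 2.61799 rad.
So the angular separation is 150.0°.

150.0°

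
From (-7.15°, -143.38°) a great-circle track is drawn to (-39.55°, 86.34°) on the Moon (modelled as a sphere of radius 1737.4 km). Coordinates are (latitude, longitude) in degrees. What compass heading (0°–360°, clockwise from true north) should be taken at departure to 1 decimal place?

220.3°

With φ₁ = -0.1248, φ₂ = -0.6903, Δλ = -2.2738 rad, the forward-azimuth formula gives
θ = atan2( sin Δλ cos φ₂ , cos φ₁ sin φ₂ − sin φ₁ cos φ₂ cos Δλ ) = atan2(-0.5882, -0.6938) = -139.71°.
Adding 360° brings this into [0°, 360°): 220.3°.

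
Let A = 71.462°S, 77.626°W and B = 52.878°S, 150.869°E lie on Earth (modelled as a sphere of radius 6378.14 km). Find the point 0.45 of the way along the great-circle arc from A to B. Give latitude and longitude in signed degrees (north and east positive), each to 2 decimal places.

The central angle between A and B is δ = 0.8908 rad.
With f = 0.45, the slerp weights are sin((1−f)δ)/sin δ = 0.6052 and sin(fδ)/sin δ = 0.5018.
Weighted sum of the unit vectors: (0.6052)·(0.0681,-0.3105,-0.9481) + (0.5018)·(-0.5272,0.2938,-0.7974) = (-0.2233, -0.0405, -0.9739).
Converting back: φ = atan2(z, √(x²+y²)) = -76.88°, λ = atan2(y, x) = -169.72°.

-76.88°, -169.72°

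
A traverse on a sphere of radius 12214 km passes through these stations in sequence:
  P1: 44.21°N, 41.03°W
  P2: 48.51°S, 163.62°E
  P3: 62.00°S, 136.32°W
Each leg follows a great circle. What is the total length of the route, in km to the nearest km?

Leg P1→P2: central angle 2.8368 rad, distance 34648.8 km.
Leg P2→P3: central angle 0.6153 rad, distance 7514.9 km.
Total: 34648.8 + 7514.9 ≈ 42164 km.

42164 km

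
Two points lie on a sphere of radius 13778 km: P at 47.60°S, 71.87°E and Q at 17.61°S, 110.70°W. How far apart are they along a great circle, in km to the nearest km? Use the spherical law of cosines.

In radians: φ₁ = -0.8308, φ₂ = -0.3074, Δλ = 177.430° = 3.0967 rad.
cos c = sin φ₁ sin φ₂ + cos φ₁ cos φ₂ cos Δλ = (-0.7385)(-0.3025) + (0.6743)(0.9531)(-0.9990) = -0.41865,
so c = arccos(-0.41865) = 2.00275 rad.
Distance = R·c = 13778 × 2.0028 ≈ 27594 km.

27594 km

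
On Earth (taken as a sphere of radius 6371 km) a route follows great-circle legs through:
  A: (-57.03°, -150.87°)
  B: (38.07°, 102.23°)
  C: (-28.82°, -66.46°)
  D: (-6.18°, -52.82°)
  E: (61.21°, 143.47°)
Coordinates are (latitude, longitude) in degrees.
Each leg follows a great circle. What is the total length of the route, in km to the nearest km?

49641 km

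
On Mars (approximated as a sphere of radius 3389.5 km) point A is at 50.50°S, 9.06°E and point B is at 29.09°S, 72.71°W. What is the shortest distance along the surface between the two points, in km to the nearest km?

3724 km

With latitudes φ₁ = -50.500°, φ₂ = -29.090° and longitude difference Δλ = -81.770°:
Haversine: a = sin²(Δφ/2) + cos φ₁ cos φ₂ sin²(Δλ/2) = 0.0345 + (0.6361)(0.8739)(0.4284) = 0.27264.
Central angle c = 2·arcsin(√a) = 1.09874 rad.
Distance = R·c = 3389.5 × 1.0987 ≈ 3724 km.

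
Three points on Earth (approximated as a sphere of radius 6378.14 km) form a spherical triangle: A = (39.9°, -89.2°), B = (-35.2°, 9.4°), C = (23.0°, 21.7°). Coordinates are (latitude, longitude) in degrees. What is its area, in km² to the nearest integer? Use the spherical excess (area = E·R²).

49365593 km²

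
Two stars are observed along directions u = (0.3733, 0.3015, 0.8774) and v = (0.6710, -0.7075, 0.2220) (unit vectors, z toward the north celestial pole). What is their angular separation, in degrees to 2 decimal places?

u·v = 0.2320; |u| = 1.0000, |v| = 1.0000.
cos θ = (u·v)/(|u||v|) = 0.2319, so θ = 76.59°.

76.59°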